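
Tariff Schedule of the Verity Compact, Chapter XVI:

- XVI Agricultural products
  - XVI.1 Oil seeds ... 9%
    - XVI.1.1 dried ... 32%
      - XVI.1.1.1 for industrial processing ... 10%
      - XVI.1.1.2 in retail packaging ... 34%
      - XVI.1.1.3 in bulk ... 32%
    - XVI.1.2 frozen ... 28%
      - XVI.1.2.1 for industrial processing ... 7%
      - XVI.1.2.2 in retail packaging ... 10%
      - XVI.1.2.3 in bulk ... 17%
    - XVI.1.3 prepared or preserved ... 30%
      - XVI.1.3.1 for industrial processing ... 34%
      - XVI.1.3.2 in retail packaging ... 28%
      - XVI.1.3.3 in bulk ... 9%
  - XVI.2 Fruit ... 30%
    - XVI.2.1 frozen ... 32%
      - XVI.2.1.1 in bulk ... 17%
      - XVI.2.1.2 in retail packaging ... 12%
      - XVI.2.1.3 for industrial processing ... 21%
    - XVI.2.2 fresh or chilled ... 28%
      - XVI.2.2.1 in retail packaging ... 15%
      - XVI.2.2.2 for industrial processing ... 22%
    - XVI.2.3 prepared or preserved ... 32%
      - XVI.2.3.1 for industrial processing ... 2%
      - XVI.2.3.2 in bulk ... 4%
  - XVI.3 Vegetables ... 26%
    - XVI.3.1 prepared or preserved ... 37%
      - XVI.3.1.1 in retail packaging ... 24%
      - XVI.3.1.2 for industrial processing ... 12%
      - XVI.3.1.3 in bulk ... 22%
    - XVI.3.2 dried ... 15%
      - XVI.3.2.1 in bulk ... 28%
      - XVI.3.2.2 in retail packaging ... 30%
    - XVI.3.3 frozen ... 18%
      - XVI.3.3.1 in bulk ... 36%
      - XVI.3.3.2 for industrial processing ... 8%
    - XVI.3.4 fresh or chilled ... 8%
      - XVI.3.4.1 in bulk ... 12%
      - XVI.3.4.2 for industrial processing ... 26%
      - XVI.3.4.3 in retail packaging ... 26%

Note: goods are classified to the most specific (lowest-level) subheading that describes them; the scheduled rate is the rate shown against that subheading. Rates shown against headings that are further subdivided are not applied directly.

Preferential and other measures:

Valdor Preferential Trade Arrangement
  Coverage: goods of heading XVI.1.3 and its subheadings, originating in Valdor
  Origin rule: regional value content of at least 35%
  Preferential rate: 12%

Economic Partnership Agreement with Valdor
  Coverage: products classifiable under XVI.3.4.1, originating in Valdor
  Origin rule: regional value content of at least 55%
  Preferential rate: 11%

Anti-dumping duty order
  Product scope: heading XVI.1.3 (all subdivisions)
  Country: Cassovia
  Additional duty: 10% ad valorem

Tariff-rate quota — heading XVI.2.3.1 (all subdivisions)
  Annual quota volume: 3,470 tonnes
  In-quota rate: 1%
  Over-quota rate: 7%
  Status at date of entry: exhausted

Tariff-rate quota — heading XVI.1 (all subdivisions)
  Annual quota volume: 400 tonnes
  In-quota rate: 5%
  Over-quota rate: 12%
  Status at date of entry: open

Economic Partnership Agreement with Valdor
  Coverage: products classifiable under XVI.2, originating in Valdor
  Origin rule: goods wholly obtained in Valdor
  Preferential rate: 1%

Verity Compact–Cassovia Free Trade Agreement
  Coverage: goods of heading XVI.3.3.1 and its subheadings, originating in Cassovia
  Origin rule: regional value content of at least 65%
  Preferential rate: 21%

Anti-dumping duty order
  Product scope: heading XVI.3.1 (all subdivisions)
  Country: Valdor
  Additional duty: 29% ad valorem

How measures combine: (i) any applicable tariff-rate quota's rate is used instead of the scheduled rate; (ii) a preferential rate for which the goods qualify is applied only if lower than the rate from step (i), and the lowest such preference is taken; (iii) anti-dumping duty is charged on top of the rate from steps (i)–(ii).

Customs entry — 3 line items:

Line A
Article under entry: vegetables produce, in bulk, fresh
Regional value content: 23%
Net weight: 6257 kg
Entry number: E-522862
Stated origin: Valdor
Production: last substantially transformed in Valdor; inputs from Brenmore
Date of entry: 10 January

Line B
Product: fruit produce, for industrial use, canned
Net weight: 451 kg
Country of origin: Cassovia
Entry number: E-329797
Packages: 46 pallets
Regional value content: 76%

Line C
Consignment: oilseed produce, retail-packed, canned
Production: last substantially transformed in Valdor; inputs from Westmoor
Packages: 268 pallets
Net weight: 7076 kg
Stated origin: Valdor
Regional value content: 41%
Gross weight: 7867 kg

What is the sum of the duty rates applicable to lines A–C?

Line A: vegetables → XVI.3; fresh → XVI.3.4; in bulk → XVI.3.4.1. Scheduled 12%. Valdor agreement on XVI.1.3: XVI.3.4.1 not covered; Valdor agreement on XVI.3.4.1: RVC < 55%; Valdor agreement on XVI.2: XVI.3.4.1 not covered. → 12%.
Line B: fruit → XVI.2; canned → XVI.2.3; for industrial use → XVI.2.3.1. Scheduled 2%. quota on XVI.2.3.1 exhausted → over-quota 7%; Cassovia agreement on XVI.3.3.1: XVI.2.3.1 not covered. → 7%.
Line C: oilseed → XVI.1; canned → XVI.1.3; retail-packed → XVI.1.3.2. Scheduled 28%. quota on XVI.1 open → in-quota 5%; Valdor agreement on XVI.1.3: RVC ≥ 35% → 12% available; Valdor agreement on XVI.3.4.1: XVI.1.3.2 not covered; Valdor agreement on XVI.2: XVI.1.3.2 not covered; preference 12% not lower than 5% → no reduction. → 5%.
Sum: 12% + 7% + 5% = 24%.

24%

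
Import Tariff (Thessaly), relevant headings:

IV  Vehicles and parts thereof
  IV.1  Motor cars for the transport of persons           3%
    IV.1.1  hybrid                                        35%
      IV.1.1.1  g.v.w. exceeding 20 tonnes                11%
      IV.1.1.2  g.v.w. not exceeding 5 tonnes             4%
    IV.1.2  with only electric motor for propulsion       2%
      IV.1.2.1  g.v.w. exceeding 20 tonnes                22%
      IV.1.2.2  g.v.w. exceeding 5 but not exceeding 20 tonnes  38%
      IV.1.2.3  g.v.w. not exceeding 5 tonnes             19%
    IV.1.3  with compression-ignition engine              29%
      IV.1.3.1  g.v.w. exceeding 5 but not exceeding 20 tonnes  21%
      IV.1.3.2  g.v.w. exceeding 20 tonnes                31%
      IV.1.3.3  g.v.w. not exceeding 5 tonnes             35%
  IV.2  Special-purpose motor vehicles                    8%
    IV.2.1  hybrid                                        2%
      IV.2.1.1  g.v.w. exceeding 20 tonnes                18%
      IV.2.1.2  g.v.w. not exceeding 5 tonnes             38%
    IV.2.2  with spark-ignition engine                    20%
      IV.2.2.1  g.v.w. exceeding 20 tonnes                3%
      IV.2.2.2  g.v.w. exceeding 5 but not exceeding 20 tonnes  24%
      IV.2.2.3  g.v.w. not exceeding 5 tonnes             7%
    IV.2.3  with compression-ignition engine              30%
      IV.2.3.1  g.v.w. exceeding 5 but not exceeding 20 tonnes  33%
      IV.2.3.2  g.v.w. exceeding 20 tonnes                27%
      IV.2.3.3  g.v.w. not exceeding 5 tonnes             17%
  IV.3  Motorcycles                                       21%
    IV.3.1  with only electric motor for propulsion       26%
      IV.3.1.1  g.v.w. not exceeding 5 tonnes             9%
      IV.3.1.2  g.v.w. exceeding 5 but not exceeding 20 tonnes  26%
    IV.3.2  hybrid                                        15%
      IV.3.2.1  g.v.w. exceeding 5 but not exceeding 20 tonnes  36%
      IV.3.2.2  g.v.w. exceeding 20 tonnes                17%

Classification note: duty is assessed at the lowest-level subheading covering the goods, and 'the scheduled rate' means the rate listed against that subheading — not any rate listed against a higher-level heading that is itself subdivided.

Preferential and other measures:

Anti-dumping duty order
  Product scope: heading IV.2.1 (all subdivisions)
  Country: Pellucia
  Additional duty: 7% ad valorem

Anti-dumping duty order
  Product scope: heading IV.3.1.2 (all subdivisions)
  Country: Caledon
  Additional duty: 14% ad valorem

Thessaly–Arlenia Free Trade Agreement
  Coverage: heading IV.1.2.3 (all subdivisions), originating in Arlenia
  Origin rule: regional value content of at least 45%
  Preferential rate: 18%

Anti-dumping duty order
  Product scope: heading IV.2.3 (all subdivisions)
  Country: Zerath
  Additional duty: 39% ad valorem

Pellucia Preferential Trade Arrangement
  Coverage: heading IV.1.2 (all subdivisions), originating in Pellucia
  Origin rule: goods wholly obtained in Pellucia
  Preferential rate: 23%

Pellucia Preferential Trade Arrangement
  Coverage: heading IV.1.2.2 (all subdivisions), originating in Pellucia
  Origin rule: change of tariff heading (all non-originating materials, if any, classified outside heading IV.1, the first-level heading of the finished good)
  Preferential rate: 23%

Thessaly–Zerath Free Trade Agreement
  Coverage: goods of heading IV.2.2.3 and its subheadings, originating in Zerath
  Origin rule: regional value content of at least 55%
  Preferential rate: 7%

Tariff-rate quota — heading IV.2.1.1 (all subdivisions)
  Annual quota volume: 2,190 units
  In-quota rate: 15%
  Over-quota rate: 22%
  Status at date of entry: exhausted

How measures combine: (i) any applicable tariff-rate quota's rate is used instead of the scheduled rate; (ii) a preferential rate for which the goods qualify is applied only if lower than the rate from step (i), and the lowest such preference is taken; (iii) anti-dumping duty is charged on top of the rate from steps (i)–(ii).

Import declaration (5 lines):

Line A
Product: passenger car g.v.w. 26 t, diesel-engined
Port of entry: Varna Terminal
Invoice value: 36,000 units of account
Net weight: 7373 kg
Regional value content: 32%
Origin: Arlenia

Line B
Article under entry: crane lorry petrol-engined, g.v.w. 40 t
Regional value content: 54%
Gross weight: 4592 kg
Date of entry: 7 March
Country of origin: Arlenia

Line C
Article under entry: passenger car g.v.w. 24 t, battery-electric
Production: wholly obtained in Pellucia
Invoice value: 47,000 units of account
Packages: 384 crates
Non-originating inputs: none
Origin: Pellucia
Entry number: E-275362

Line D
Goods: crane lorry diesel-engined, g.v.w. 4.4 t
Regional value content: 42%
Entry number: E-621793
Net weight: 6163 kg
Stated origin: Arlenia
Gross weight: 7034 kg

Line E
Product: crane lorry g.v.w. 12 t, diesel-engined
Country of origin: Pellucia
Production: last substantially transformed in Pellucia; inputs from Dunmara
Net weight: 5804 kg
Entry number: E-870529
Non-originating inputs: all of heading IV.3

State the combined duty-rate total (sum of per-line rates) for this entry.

106%

Line A: passenger car → IV.1; diesel-engined → IV.1.3; g.v.w. 26 t → IV.1.3.2. Scheduled 31%. Arlenia agreement on IV.1.2.3: IV.1.3.2 not covered. → 31%.
Line B: crane lorry → IV.2; petrol-engined → IV.2.2; g.v.w. 40 t → IV.2.2.1. Scheduled 3%. Arlenia agreement on IV.1.2.3: IV.2.2.1 not covered. → 3%.
Line C: passenger car → IV.1; battery-electric → IV.1.2; g.v.w. 24 t → IV.1.2.1. Scheduled 22%. Pellucia agreement on IV.1.2: wholly obtained → 23% available; Pellucia agreement on IV.1.2.2: IV.1.2.1 not covered; preference 23% not lower than 22% → no reduction. → 22%.
Line D: crane lorry → IV.2; diesel-engined → IV.2.3; g.v.w. 4.4 t → IV.2.3.3. Scheduled 17%. Arlenia agreement on IV.1.2.3: IV.2.3.3 not covered. → 17%.
Line E: crane lorry → IV.2; diesel-engined → IV.2.3; g.v.w. 12 t → IV.2.3.1. Scheduled 33%. Pellucia agreement on IV.1.2: IV.2.3.1 not covered; Pellucia agreement on IV.1.2.2: IV.2.3.1 not covered. → 33%.
Sum: 31% + 3% + 22% + 17% + 33% = 106%.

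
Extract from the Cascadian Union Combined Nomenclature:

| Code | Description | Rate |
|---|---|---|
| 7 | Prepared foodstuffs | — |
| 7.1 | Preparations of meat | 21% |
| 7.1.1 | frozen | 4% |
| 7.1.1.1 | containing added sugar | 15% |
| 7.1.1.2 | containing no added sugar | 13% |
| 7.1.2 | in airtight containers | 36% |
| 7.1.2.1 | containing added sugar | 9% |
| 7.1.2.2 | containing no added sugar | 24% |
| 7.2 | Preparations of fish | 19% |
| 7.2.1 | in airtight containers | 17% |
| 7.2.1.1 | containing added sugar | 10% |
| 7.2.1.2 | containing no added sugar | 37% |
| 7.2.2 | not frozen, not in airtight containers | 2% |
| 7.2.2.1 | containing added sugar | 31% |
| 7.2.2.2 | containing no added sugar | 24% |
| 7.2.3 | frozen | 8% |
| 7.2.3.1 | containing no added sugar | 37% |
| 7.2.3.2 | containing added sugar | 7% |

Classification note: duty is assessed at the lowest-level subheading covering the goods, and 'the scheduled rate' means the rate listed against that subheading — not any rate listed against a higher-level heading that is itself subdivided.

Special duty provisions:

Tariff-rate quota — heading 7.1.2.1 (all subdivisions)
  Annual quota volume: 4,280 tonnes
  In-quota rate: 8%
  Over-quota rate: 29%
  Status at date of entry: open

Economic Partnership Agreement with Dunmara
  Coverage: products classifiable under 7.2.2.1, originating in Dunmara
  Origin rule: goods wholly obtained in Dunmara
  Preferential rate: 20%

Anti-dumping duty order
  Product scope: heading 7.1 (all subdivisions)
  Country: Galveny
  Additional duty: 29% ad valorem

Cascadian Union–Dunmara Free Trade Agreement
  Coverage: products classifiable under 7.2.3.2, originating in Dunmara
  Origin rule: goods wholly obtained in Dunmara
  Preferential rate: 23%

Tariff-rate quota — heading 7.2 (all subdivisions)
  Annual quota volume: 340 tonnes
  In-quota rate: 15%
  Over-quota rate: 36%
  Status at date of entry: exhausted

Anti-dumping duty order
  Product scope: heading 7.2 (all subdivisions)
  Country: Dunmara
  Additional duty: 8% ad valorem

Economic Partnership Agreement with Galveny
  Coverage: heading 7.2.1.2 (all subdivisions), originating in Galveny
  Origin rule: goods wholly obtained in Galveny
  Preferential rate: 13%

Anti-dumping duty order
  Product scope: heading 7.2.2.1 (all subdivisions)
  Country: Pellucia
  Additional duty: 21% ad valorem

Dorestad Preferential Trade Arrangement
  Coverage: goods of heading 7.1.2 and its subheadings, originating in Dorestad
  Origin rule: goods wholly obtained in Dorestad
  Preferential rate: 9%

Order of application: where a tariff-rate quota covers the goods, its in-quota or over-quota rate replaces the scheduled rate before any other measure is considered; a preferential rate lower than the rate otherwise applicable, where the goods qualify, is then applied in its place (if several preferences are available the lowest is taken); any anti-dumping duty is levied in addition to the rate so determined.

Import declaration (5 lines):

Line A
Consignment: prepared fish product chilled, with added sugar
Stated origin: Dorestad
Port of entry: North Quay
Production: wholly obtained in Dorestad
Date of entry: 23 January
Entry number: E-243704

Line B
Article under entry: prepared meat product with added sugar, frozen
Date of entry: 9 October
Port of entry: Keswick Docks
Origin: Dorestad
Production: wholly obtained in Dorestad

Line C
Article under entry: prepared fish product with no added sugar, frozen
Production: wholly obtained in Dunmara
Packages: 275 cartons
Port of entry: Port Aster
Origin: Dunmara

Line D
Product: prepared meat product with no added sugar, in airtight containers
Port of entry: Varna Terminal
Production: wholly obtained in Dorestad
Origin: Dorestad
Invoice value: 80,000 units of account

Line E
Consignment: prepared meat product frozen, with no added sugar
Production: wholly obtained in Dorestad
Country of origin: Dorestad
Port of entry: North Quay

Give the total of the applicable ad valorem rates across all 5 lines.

117%

Line A: prepared fish product → 7.2; chilled → 7.2.2; with added sugar → 7.2.2.1. Scheduled 31%. quota on 7.2 exhausted → over-quota 36%; Dorestad agreement on 7.1.2: 7.2.2.1 not covered. → 36%.
Line B: prepared meat product → 7.1; frozen → 7.1.1; with added sugar → 7.1.1.1. Scheduled 15%. Dorestad agreement on 7.1.2: 7.1.1.1 not covered. → 15%.
Line C: prepared fish product → 7.2; frozen → 7.2.3; with no added sugar → 7.2.3.1. Scheduled 37%. quota on 7.2 exhausted → over-quota 36%; Dunmara agreement on 7.2.2.1: 7.2.3.1 not covered; Dunmara agreement on 7.2.3.2: 7.2.3.1 not covered; anti-dumping (Dunmara, 7.2): +8%; total 36% + 8% = 44%. → 44%.
Line D: prepared meat product → 7.1; in airtight containers → 7.1.2; with no added sugar → 7.1.2.2. Scheduled 24%. Dorestad agreement on 7.1.2: wholly obtained → 9% available; preferential 9%. → 9%.
Line E: prepared meat product → 7.1; frozen → 7.1.1; with no added sugar → 7.1.1.2. Scheduled 13%. Dorestad agreement on 7.1.2: 7.1.1.2 not covered. → 13%.
Sum: 36% + 15% + 44% + 9% + 13% = 117%.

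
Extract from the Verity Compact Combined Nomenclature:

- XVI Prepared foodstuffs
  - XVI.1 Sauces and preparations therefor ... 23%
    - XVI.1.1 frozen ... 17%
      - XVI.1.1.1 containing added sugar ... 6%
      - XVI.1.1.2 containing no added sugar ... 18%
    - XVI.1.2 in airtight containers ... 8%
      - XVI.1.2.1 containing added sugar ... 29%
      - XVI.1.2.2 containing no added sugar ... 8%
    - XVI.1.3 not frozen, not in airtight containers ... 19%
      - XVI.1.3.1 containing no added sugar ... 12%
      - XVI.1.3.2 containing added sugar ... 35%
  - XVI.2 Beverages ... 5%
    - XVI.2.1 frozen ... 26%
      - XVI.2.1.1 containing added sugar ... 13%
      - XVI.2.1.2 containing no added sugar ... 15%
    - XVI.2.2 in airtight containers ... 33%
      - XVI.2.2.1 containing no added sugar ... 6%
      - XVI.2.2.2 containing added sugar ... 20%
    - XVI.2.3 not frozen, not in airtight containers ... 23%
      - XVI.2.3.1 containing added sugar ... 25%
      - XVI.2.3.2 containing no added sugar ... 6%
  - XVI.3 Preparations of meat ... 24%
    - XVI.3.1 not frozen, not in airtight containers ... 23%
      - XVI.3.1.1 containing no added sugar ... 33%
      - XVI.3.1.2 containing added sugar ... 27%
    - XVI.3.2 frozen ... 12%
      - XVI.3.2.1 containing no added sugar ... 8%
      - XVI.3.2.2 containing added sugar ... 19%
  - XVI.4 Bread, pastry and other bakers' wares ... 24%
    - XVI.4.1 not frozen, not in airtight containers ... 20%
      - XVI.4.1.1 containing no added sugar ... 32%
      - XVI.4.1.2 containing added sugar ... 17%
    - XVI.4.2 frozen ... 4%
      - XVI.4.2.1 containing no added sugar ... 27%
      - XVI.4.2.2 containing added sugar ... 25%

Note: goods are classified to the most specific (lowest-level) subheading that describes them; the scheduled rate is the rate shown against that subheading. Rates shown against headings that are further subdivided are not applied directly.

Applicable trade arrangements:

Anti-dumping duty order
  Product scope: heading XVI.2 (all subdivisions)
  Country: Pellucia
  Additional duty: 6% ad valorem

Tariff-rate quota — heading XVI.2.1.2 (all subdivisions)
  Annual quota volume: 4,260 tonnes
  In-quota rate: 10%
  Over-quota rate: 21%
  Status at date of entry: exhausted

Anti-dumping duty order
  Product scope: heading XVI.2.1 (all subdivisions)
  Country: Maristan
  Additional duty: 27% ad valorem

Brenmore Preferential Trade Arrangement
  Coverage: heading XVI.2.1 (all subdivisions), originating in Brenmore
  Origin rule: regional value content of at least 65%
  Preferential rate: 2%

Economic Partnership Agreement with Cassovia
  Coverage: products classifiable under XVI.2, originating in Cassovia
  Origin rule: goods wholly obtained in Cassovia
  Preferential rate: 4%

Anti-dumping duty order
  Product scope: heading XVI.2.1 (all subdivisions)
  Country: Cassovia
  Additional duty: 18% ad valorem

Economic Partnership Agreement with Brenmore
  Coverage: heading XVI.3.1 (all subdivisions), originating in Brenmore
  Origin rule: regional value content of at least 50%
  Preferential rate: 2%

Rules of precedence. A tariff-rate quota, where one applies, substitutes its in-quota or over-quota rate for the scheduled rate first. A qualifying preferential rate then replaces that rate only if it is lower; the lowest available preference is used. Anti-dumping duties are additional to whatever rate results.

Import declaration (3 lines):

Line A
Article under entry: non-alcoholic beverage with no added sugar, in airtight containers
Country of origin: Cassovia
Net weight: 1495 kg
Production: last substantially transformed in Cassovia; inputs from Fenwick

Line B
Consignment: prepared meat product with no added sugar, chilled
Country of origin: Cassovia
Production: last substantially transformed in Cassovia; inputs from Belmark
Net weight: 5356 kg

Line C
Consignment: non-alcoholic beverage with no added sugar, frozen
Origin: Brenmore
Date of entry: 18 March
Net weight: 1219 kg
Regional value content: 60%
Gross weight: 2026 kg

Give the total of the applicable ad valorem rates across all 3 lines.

60%

Line A: non-alcoholic beverage → XVI.2; in airtight containers → XVI.2.2; with no added sugar → XVI.2.2.1. Scheduled 6%. Cassovia agreement on XVI.2: not wholly obtained. → 6%.
Line B: prepared meat product → XVI.3; chilled → XVI.3.1; with no added sugar → XVI.3.1.1. Scheduled 33%. Cassovia agreement on XVI.2: XVI.3.1.1 not covered. → 33%.
Line C: non-alcoholic beverage → XVI.2; frozen → XVI.2.1; with no added sugar → XVI.2.1.2. Scheduled 15%. quota on XVI.2.1.2 exhausted → over-quota 21%; Brenmore agreement on XVI.2.1: RVC < 65%; Brenmore agreement on XVI.3.1: XVI.2.1.2 not covered. → 21%.
Sum: 6% + 33% + 21% = 60%.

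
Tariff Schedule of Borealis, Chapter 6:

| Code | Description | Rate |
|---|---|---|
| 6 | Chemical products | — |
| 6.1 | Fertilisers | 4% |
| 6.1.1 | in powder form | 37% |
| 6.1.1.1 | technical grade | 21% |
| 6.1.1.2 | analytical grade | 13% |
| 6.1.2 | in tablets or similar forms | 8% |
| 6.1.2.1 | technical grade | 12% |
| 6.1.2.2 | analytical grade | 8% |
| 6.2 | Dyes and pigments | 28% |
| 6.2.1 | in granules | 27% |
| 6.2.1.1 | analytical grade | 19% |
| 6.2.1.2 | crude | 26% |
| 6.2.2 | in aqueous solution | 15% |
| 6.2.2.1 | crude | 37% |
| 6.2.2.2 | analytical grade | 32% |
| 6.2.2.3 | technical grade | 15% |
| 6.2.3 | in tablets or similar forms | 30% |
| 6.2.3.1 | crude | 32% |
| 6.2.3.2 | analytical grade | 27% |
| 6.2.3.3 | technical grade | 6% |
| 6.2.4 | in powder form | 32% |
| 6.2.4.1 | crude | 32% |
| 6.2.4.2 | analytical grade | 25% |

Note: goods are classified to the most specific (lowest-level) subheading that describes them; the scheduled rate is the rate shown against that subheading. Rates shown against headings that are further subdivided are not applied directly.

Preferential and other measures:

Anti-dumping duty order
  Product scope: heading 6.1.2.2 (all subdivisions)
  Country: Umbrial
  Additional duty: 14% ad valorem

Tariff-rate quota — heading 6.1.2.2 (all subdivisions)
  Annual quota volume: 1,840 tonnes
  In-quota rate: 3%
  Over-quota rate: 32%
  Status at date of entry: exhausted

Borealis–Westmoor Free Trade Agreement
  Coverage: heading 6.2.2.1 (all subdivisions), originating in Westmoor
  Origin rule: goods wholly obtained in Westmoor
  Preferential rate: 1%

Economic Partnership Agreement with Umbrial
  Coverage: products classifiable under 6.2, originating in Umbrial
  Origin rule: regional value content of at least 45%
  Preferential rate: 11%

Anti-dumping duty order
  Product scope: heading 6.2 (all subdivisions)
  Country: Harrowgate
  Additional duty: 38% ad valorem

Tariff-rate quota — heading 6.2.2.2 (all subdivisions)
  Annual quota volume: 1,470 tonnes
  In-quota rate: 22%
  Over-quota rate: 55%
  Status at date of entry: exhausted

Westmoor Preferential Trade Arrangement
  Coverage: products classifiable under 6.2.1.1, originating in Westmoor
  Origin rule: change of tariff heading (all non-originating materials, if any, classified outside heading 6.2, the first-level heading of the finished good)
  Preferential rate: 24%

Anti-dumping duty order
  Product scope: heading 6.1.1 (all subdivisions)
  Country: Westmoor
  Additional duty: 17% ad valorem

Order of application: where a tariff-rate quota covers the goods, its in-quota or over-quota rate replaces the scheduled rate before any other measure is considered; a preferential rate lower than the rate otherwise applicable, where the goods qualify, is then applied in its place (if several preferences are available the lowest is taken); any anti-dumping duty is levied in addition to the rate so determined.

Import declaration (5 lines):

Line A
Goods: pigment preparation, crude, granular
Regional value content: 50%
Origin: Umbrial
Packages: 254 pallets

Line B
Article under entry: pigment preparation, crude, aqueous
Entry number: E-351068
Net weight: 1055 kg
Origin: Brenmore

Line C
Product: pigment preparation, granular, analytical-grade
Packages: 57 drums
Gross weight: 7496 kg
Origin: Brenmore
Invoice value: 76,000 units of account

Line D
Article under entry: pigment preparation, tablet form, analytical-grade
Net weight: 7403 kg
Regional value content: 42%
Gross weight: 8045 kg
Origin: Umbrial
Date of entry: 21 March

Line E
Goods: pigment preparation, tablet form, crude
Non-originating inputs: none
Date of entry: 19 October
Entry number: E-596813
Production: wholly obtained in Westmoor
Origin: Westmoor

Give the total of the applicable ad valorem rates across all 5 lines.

126%

Line A: pigment → 6.2; granular → 6.2.1; crude → 6.2.1.2. Scheduled 26%. Umbrial agreement on 6.2: RVC ≥ 45% → 11% available; preferential 11%. → 11%.
Line B: pigment → 6.2; aqueous → 6.2.2; crude → 6.2.2.1. Scheduled 37%. No special measure applies. → 37%.
Line C: pigment → 6.2; granular → 6.2.1; analytical-grade → 6.2.1.1. Scheduled 19%. No special measure applies. → 19%.
Line D: pigment → 6.2; tablet form → 6.2.3; analytical-grade → 6.2.3.2. Scheduled 27%. Umbrial agreement on 6.2: RVC < 45%. → 27%.
Line E: pigment → 6.2; tablet form → 6.2.3; crude → 6.2.3.1. Scheduled 32%. Westmoor agreement on 6.2.2.1: 6.2.3.1 not covered; Westmoor agreement on 6.2.1.1: 6.2.3.1 not covered. → 32%.
Sum: 11% + 37% + 19% + 27% + 32% = 126%.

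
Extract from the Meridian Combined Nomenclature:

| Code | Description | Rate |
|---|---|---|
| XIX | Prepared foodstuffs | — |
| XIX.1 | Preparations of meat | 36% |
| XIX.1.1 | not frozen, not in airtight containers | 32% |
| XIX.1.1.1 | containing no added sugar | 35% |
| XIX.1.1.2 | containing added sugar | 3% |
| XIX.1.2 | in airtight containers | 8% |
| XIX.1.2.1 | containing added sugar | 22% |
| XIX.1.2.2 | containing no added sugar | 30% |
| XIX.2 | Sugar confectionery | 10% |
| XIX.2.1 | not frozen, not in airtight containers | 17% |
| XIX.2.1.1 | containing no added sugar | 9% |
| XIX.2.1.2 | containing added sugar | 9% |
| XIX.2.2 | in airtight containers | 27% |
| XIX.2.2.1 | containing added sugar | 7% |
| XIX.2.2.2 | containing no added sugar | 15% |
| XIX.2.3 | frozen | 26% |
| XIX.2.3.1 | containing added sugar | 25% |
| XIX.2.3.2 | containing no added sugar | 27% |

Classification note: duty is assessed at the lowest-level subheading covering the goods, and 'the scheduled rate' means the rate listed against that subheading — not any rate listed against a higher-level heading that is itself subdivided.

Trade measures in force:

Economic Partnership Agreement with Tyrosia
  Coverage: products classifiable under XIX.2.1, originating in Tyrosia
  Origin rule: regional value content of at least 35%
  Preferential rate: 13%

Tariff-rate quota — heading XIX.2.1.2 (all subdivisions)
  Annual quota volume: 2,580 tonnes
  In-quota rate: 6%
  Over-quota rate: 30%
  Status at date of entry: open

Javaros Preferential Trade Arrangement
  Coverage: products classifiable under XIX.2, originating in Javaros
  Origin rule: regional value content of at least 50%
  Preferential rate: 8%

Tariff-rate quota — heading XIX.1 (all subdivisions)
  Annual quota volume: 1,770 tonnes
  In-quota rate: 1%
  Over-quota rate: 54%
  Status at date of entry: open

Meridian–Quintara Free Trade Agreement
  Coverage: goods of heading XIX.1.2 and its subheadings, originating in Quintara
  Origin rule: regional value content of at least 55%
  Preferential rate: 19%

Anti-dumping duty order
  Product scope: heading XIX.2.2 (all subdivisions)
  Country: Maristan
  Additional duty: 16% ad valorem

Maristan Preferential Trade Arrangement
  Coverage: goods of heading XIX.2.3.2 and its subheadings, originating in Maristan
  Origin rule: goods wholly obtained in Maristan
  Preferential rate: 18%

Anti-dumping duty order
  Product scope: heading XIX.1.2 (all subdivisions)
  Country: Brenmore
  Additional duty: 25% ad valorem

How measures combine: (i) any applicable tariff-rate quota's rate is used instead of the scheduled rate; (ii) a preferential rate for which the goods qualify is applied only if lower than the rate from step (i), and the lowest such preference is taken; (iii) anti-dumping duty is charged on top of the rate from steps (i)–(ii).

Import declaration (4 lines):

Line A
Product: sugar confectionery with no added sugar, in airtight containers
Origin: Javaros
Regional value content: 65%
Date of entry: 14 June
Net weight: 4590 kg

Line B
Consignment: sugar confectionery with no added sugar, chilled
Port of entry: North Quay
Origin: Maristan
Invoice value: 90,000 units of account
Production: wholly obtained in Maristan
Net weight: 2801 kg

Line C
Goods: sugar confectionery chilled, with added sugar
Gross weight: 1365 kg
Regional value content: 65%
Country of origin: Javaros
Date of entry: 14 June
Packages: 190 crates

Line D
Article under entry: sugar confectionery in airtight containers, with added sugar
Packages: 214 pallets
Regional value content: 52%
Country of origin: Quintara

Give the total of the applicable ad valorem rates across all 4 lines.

30%

Line A: sugar confectionery → XIX.2; in airtight containers → XIX.2.2; with no added sugar → XIX.2.2.2. Scheduled 15%. Javaros agreement on XIX.2: RVC ≥ 50% → 8% available; preferential 8%. → 8%.
Line B: sugar confectionery → XIX.2; chilled → XIX.2.1; with no added sugar → XIX.2.1.1. Scheduled 9%. Maristan agreement on XIX.2.3.2: XIX.2.1.1 not covered. → 9%.
Line C: sugar confectionery → XIX.2; chilled → XIX.2.1; with added sugar → XIX.2.1.2. Scheduled 9%. quota on XIX.2.1.2 open → in-quota 6%; Javaros agreement on XIX.2: RVC ≥ 50% → 8% available; preference 8% not lower than 6% → no reduction. → 6%.
Line D: sugar confectionery → XIX.2; in airtight containers → XIX.2.2; with added sugar → XIX.2.2.1. Scheduled 7%. Quintara agreement on XIX.1.2: XIX.2.2.1 not covered. → 7%.
Sum: 8% + 9% + 6% + 7% = 30%.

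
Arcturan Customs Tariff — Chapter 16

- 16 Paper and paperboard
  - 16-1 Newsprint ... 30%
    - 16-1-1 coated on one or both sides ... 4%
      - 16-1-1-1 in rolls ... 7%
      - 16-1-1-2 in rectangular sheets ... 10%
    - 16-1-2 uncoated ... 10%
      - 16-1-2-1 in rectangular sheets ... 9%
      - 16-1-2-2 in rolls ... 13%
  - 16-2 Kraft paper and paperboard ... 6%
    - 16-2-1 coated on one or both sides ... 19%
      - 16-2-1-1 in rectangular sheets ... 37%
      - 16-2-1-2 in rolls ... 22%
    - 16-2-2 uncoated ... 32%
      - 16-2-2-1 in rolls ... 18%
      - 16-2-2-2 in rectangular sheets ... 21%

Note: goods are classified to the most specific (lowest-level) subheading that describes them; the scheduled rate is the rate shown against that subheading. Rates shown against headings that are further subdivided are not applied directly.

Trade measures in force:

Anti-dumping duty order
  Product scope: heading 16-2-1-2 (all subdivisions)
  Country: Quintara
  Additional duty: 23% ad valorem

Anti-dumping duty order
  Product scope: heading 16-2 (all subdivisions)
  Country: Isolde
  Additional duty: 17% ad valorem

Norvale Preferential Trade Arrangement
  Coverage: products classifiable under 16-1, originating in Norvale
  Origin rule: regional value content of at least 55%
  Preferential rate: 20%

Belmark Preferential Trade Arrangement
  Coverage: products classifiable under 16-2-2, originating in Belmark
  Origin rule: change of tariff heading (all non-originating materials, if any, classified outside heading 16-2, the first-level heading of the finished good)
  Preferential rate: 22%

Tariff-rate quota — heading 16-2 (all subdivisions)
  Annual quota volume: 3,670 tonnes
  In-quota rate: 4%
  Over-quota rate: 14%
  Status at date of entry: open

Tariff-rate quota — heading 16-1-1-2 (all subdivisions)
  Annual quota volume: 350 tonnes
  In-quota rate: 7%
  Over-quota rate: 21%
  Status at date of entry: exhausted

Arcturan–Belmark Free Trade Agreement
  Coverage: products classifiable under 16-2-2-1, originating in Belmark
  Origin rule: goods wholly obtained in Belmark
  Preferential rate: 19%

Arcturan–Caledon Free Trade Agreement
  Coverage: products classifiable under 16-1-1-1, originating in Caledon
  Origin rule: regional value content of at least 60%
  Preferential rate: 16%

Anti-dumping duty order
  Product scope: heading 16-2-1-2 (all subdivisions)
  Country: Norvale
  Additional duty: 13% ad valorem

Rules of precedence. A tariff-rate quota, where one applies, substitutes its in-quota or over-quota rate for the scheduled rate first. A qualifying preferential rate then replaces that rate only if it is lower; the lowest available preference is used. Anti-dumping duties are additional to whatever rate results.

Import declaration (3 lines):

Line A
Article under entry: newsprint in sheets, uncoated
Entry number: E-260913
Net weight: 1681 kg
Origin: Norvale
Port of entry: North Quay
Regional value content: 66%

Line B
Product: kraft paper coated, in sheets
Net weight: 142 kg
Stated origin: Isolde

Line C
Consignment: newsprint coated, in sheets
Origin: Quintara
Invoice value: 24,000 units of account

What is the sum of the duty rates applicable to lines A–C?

51%

Line A: newsprint → 16-1; uncoated → 16-1-2; in sheets → 16-1-2-1. Scheduled 9%. Norvale agreement on 16-1: RVC ≥ 55% → 20% available; preference 20% not lower than 9% → no reduction. → 9%.
Line B: kraft paper → 16-2; coated → 16-2-1; in sheets → 16-2-1-1. Scheduled 37%. quota on 16-2 open → in-quota 4%; anti-dumping (Isolde, 16-2): +17%; total 4% + 17% = 21%. → 21%.
Line C: newsprint → 16-1; coated → 16-1-1; in sheets → 16-1-1-2. Scheduled 10%. quota on 16-1-1-2 exhausted → over-quota 21%. → 21%.
Sum: 9% + 21% + 21% = 51%.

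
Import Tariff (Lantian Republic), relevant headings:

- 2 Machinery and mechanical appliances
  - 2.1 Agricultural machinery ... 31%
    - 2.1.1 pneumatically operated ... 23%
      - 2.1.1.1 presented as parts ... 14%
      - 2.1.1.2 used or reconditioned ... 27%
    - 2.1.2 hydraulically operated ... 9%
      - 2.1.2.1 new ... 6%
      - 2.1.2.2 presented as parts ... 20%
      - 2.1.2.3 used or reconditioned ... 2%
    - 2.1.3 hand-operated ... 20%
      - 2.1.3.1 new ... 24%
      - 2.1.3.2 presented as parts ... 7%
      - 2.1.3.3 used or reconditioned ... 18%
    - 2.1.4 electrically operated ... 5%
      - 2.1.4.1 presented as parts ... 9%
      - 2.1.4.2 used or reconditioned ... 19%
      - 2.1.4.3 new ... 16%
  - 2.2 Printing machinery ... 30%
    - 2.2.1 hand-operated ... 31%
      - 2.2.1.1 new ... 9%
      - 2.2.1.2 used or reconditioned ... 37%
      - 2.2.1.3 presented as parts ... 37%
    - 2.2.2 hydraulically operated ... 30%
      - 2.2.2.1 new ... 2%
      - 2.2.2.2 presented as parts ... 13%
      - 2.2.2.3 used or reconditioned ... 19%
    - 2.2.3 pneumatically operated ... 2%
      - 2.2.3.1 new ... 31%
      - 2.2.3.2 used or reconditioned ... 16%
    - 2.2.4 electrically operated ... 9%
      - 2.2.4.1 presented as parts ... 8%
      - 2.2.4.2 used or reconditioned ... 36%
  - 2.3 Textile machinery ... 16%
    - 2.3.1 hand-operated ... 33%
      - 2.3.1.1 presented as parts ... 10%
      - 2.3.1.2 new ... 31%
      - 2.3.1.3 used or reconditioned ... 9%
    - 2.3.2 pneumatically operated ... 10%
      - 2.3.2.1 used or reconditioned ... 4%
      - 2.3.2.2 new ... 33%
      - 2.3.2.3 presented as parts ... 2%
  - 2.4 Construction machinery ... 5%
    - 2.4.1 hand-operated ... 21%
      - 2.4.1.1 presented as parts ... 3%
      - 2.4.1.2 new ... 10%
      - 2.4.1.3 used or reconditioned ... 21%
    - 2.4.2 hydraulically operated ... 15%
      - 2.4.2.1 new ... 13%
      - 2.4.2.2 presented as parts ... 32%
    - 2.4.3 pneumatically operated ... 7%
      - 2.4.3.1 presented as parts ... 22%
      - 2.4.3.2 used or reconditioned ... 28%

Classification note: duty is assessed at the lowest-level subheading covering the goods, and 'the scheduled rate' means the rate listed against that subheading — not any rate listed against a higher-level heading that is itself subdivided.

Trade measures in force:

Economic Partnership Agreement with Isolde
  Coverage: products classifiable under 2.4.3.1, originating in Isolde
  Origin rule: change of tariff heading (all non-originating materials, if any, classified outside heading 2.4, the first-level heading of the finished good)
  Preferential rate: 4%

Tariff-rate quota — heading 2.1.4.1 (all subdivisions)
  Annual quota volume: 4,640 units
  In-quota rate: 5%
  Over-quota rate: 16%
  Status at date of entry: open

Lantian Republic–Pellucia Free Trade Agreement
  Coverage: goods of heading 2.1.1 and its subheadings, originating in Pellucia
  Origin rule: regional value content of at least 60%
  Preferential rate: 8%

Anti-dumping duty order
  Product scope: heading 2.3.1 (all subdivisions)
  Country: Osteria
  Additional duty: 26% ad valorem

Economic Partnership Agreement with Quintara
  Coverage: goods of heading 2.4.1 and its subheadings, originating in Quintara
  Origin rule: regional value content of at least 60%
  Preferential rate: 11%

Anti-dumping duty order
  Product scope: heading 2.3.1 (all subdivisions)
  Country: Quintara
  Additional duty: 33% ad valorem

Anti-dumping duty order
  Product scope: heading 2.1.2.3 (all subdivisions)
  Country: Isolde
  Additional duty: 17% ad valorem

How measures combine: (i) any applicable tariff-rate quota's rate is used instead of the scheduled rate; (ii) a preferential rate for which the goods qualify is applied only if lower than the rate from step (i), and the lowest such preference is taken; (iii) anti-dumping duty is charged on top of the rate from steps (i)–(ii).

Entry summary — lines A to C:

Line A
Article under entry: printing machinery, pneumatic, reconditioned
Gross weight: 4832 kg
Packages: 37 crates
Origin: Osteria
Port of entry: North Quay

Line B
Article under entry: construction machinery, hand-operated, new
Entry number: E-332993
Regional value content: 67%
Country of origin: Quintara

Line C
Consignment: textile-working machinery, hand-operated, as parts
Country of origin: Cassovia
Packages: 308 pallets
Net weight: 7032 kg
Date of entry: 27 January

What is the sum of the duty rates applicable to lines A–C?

36%

Line A: printing → 2.2; pneumatic → 2.2.3; reconditioned → 2.2.3.2. Scheduled 16%. No special measure applies. → 16%.
Line B: construction → 2.4; hand-operated → 2.4.1; new → 2.4.1.2. Scheduled 10%. Quintara agreement on 2.4.1: RVC ≥ 60% → 11% available; preference 11% not lower than 10% → no reduction. → 10%.
Line C: textile-working → 2.3; hand-operated → 2.3.1; as parts → 2.3.1.1. Scheduled 10%. No special measure applies. → 10%.
Sum: 16% + 10% + 10% = 36%.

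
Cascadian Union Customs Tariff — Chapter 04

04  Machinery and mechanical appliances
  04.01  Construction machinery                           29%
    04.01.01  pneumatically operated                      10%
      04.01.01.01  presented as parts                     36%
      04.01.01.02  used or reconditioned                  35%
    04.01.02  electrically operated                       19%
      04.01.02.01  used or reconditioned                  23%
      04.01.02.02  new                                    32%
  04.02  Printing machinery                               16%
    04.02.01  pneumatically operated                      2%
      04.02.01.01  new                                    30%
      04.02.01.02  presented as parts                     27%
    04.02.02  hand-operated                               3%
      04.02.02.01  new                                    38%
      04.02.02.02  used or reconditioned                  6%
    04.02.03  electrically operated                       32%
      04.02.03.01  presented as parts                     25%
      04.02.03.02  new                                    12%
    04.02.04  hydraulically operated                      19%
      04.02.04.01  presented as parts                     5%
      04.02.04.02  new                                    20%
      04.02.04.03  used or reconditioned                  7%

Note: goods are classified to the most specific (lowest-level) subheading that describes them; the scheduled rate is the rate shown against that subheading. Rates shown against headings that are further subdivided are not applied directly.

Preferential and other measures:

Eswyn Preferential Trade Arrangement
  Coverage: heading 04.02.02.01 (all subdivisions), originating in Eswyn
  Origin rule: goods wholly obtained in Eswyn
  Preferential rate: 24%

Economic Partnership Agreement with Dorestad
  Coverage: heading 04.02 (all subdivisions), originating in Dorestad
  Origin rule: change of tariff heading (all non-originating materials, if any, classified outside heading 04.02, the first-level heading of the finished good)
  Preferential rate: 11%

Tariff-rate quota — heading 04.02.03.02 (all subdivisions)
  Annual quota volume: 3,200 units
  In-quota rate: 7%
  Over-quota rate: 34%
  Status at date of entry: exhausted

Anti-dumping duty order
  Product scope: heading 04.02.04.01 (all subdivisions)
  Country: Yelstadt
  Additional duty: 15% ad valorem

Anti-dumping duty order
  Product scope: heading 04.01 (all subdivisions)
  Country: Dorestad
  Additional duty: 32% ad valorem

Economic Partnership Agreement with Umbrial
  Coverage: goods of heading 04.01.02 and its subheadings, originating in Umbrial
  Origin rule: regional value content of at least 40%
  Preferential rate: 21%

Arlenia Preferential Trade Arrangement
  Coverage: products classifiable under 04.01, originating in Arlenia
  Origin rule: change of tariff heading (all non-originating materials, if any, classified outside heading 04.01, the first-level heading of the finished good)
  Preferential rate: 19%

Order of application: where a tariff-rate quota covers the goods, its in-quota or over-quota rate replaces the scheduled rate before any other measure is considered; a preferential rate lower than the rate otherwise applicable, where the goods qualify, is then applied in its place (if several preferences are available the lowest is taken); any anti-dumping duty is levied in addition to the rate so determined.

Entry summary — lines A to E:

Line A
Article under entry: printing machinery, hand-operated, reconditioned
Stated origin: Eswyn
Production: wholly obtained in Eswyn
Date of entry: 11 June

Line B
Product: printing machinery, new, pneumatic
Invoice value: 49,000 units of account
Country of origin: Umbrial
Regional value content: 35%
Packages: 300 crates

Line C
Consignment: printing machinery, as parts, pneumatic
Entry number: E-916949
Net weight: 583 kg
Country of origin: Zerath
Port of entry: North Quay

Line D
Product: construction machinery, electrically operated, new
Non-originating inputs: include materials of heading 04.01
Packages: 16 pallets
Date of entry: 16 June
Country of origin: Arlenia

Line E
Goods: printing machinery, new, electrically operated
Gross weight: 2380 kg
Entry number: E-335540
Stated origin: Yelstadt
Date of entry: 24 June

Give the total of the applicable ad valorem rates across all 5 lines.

129%

Line A: printing → 04.02; hand-operated → 04.02.02; reconditioned → 04.02.02.02. Scheduled 6%. Eswyn agreement on 04.02.02.01: 04.02.02.02 not covered. → 6%.
Line B: printing → 04.02; pneumatic → 04.02.01; new → 04.02.01.01. Scheduled 30%. Umbrial agreement on 04.01.02: 04.02.01.01 not covered. → 30%.
Line C: printing → 04.02; pneumatic → 04.02.01; as parts → 04.02.01.02. Scheduled 27%. No special measure applies. → 27%.
Line D: construction → 04.01; electrically operated → 04.01.02; new → 04.01.02.02. Scheduled 32%. Arlenia agreement on 04.01: CTH not met. → 32%.
Line E: printing → 04.02; electrically operated → 04.02.03; new → 04.02.03.02. Scheduled 12%. quota on 04.02.03.02 exhausted → over-quota 34%. → 34%.
Sum: 6% + 30% + 27% + 32% + 34% = 129%.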